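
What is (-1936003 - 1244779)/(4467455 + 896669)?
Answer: -1590391/2682062 ≈ -0.59297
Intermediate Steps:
(-1936003 - 1244779)/(4467455 + 896669) = -3180782/5364124 = -3180782*1/5364124 = -1590391/2682062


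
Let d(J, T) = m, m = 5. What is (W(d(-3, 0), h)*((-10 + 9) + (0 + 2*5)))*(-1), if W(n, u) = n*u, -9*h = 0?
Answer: 0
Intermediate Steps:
d(J, T) = 5
h = 0 (h = -⅑*0 = 0)
(W(d(-3, 0), h)*((-10 + 9) + (0 + 2*5)))*(-1) = ((5*0)*((-10 + 9) + (0 + 2*5)))*(-1) = (0*(-1 + (0 + 10)))*(-1) = (0*(-1 + 10))*(-1) = (0*9)*(-1) = 0*(-1) = 0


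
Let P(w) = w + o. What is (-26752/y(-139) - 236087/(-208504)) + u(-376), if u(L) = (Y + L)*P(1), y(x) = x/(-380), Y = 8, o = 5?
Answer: -2183561186595/28982056 ≈ -75342.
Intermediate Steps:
y(x) = -x/380 (y(x) = x*(-1/380) = -x/380)
P(w) = 5 + w (P(w) = w + 5 = 5 + w)
u(L) = 48 + 6*L (u(L) = (8 + L)*(5 + 1) = (8 + L)*6 = 48 + 6*L)
(-26752/y(-139) - 236087/(-208504)) + u(-376) = (-26752/((-1/380*(-139))) - 236087/(-208504)) + (48 + 6*(-376)) = (-26752/139/380 - 236087*(-1/208504)) + (48 - 2256) = (-26752*380/139 + 236087/208504) - 2208 = (-10165760/139 + 236087/208504) - 2208 = -2119568806947/28982056 - 2208 = -2183561186595/28982056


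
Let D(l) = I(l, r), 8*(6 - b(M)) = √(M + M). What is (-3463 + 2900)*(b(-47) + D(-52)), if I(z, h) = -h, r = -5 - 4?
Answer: -8445 + 563*I*√94/8 ≈ -8445.0 + 682.31*I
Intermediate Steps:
b(M) = 6 - √2*√M/8 (b(M) = 6 - √(M + M)/8 = 6 - √2*√M/8)
r = -9
D(l) = 9 (D(l) = -1*(-9) = 9)
(-3463 + 2900)*(b(-47) + D(-52)) = (-3463 + 2900)*((6 - √2*√(-47)/8) + 9) = -563*((6 - √2*I*√47/8) + 9) = -563*((6 - I*√94/8) + 9) = -563*(15 - I*√94/8) = -8445 + 563*I*√94/8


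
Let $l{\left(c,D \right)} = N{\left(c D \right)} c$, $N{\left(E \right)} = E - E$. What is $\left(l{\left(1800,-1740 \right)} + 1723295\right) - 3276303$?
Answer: $-1553008$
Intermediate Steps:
$N{\left(E \right)} = 0$
$l{\left(c,D \right)} = 0$ ($l{\left(c,D \right)} = 0 c = 0$)
$\left(l{\left(1800,-1740 \right)} + 1723295\right) - 3276303 = \left(0 + 1723295\right) - 3276303 = 1723295 - 3276303 = -1553008$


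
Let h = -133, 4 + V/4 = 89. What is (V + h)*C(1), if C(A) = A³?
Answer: 207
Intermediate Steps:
V = 340 (V = -16 + 4*89 = -16 + 356 = 340)
(V + h)*C(1) = (340 - 133)*1³ = 207*1 = 207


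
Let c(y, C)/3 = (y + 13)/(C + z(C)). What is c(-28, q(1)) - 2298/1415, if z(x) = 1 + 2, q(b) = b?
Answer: -72867/5660 ≈ -12.874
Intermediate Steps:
z(x) = 3
c(y, C) = 3*(13 + y)/(3 + C) (c(y, C) = 3*((y + 13)/(C + 3)) = 3*((13 + y)/(3 + C)) = 3*(13 + y)/(3 + C))
c(-28, q(1)) - 2298/1415 = 3*(13 - 28)/(3 + 1) - 2298/1415 = 3*(-15)/4 - 2298*1/1415 = 3*(¼)*(-15) - 2298/1415 = -45/4 - 2298/1415 = -72867/5660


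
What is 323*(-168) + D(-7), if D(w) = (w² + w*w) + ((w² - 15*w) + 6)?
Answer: -54006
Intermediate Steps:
D(w) = 6 - 15*w + 3*w² (D(w) = (w² + w²) + (6 + w² - 15*w) = 2*w² + (6 + w² - 15*w) = 6 - 15*w + 3*w²)
323*(-168) + D(-7) = 323*(-168) + (6 - 15*(-7) + 3*(-7)²) = -54264 + (6 + 105 + 3*49) = -54264 + (6 + 105 + 147) = -54264 + 258 = -54006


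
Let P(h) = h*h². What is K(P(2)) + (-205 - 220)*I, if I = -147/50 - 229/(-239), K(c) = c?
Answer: 406435/478 ≈ 850.28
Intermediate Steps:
P(h) = h³
I = -23683/11950 (I = -147*1/50 - 229*(-1/239) = -147/50 + 229/239 = -23683/11950 ≈ -1.9818)
K(P(2)) + (-205 - 220)*I = 2³ + (-205 - 220)*(-23683/11950) = 8 - 425*(-23683/11950) = 8 + 402611/478 = 406435/478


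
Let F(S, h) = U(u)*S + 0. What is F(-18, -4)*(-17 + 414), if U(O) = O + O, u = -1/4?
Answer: 3573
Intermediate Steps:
u = -1/4 (u = -1*1/4 = -1/4 ≈ -0.25000)
U(O) = 2*O
F(S, h) = -S/2 (F(S, h) = (2*(-1/4))*S + 0 = -S/2 + 0 = -S/2)
F(-18, -4)*(-17 + 414) = (-1/2*(-18))*(-17 + 414) = 9*397 = 3573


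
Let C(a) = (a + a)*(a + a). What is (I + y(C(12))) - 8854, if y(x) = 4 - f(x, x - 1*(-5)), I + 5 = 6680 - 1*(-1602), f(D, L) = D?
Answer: -1149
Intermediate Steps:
C(a) = 4*a² (C(a) = (2*a)*(2*a) = 4*a²)
I = 8277 (I = -5 + (6680 - 1*(-1602)) = -5 + (6680 + 1602) = -5 + 8282 = 8277)
y(x) = 4 - x
(I + y(C(12))) - 8854 = (8277 + (4 - 4*12²)) - 8854 = (8277 + (4 - 4*144)) - 8854 = (8277 + (4 - 1*576)) - 8854 = (8277 + (4 - 576)) - 8854 = (8277 - 572) - 8854 = 7705 - 8854 = -1149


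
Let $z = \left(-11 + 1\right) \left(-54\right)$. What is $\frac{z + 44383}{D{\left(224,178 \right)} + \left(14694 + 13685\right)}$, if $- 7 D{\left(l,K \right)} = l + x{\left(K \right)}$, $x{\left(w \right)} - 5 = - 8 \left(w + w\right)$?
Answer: $\frac{314461}{201272} \approx 1.5624$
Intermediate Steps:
$x{\left(w \right)} = 5 - 16 w$ ($x{\left(w \right)} = 5 - 8 \left(w + w\right) = 5 - 8 \cdot 2 w = 5 - 16 w$)
$D{\left(l,K \right)} = - \frac{5}{7} - \frac{l}{7} + \frac{16 K}{7}$ ($D{\left(l,K \right)} = - \frac{l - \left(-5 + 16 K\right)}{7} = - \frac{5 + l - 16 K}{7} = - \frac{5}{7} - \frac{l}{7} + \frac{16 K}{7}$)
$z = 540$ ($z = \left(-10\right) \left(-54\right) = 540$)
$\frac{z + 44383}{D{\left(224,178 \right)} + \left(14694 + 13685\right)} = \frac{540 + 44383}{\left(- \frac{5}{7} - 32 + \frac{16}{7} \cdot 178\right) + \left(14694 + 13685\right)} = \frac{44923}{\left(- \frac{5}{7} - 32 + \frac{2848}{7}\right) + 28379} = \frac{44923}{\frac{2619}{7} + 28379} = \frac{44923}{\frac{201272}{7}} = 44923 \cdot \frac{7}{201272} = \frac{314461}{201272}$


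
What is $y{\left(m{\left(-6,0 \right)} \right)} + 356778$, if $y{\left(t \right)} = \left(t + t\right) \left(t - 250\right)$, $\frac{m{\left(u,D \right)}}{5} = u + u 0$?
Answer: $373578$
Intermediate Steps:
$m{\left(u,D \right)} = 5 u$ ($m{\left(u,D \right)} = 5 \left(u + u 0\right) = 5 \left(u + 0\right) = 5 u$)
$y{\left(t \right)} = 2 t \left(-250 + t\right)$
$y{\left(m{\left(-6,0 \right)} \right)} + 356778 = 2 \cdot 5 \left(-6\right) \left(-250 + 5 \left(-6\right)\right) + 356778 = 2 \left(-30\right) \left(-250 - 30\right) + 356778 = 2 \left(-30\right) \left(-280\right) + 356778 = 16800 + 356778 = 373578$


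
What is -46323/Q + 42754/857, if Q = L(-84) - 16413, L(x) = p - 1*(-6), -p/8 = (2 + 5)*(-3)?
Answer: 244660339/4638941 ≈ 52.741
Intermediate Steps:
p = 168 (p = -8*(2 + 5)*(-3) = -56*(-3) = -8*(-21) = 168)
L(x) = 174 (L(x) = 168 - 1*(-6) = 168 + 6 = 174)
Q = -16239 (Q = 174 - 16413 = -16239)
-46323/Q + 42754/857 = -46323/(-16239) + 42754/857 = -46323*(-1/16239) + 42754*(1/857) = 15441/5413 + 42754/857 = 244660339/4638941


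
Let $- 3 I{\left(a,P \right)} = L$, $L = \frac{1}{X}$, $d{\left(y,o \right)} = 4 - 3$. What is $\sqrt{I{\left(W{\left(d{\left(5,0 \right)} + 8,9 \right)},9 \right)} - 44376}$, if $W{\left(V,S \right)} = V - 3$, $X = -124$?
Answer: $\frac{i \sqrt{1535232003}}{186} \approx 210.66 i$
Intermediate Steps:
$d{\left(y,o \right)} = 1$
$W{\left(V,S \right)} = -3 + V$
$L = - \frac{1}{124}$ ($L = \frac{1}{-124} = - \frac{1}{124} \approx -0.0080645$)
$I{\left(a,P \right)} = \frac{1}{372}$ ($I{\left(a,P \right)} = \left(- \frac{1}{3}\right) \left(- \frac{1}{124}\right) = \frac{1}{372}$)
$\sqrt{I{\left(W{\left(d{\left(5,0 \right)} + 8,9 \right)},9 \right)} - 44376} = \sqrt{\frac{1}{372} - 44376} = \sqrt{- \frac{16507871}{372}} = \frac{i \sqrt{1535232003}}{186}$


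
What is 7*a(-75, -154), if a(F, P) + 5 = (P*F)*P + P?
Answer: -12452013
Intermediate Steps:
a(F, P) = -5 + P + F*P² (a(F, P) = -5 + ((P*F)*P + P) = -5 + ((F*P)*P + P) = -5 + (F*P² + P) = -5 + (P + F*P²) = -5 + P + F*P²)
7*a(-75, -154) = 7*(-5 - 154 - 75*(-154)²) = 7*(-5 - 154 - 75*23716) = 7*(-5 - 154 - 1778700) = 7*(-1778859) = -12452013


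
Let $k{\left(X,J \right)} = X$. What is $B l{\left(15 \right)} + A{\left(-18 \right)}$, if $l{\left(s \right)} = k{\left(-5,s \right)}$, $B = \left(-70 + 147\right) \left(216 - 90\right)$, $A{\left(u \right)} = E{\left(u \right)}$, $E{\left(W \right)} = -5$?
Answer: $-48515$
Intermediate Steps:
$A{\left(u \right)} = -5$
$B = 9702$ ($B = 77 \cdot 126 = 9702$)
$l{\left(s \right)} = -5$
$B l{\left(15 \right)} + A{\left(-18 \right)} = 9702 \left(-5\right) - 5 = -48510 - 5 = -48515$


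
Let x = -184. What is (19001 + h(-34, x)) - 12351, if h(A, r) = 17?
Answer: 6667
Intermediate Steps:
(19001 + h(-34, x)) - 12351 = (19001 + 17) - 12351 = 19018 - 12351 = 6667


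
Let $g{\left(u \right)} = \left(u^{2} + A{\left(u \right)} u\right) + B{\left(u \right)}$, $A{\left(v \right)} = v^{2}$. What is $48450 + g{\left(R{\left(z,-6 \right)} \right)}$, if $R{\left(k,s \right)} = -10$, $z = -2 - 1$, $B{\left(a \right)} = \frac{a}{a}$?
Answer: $47551$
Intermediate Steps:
$B{\left(a \right)} = 1$
$z = -3$
$g{\left(u \right)} = 1 + u^{2} + u^{3}$ ($g{\left(u \right)} = \left(u^{2} + u^{2} u\right) + 1 = \left(u^{2} + u^{3}\right) + 1 = 1 + u^{2} + u^{3}$)
$48450 + g{\left(R{\left(z,-6 \right)} \right)} = 48450 + \left(1 + \left(-10\right)^{2} + \left(-10\right)^{3}\right) = 48450 + \left(1 + 100 - 1000\right) = 48450 - 899 = 47551$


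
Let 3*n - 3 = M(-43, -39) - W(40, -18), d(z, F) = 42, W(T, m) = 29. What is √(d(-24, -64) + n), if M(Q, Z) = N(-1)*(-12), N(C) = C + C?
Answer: 2*√93/3 ≈ 6.4291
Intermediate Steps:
N(C) = 2*C
M(Q, Z) = 24 (M(Q, Z) = (2*(-1))*(-12) = -2*(-12) = 24)
n = -⅔ (n = 1 + (24 - 1*29)/3 = 1 + (24 - 29)/3 = 1 + (⅓)*(-5) = 1 - 5/3 = -⅔ ≈ -0.66667)
√(d(-24, -64) + n) = √(42 - ⅔) = √(124/3) = 2*√93/3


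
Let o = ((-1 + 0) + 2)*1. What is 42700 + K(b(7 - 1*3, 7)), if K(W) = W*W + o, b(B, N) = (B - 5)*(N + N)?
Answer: 42897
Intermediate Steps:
b(B, N) = 2*N*(-5 + B) (b(B, N) = (-5 + B)*(2*N) = 2*N*(-5 + B))
o = 1 (o = (-1 + 2)*1 = 1*1 = 1)
K(W) = 1 + W**2 (K(W) = W*W + 1 = W**2 + 1 = 1 + W**2)
42700 + K(b(7 - 1*3, 7)) = 42700 + (1 + (2*7*(-5 + (7 - 1*3)))**2) = 42700 + (1 + (2*7*(-5 + (7 - 3)))**2) = 42700 + (1 + (2*7*(-5 + 4))**2) = 42700 + (1 + (2*7*(-1))**2) = 42700 + (1 + (-14)**2) = 42700 + (1 + 196) = 42700 + 197 = 42897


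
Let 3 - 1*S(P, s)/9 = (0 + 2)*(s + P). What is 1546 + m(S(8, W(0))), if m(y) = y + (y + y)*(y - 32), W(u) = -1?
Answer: 27385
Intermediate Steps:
S(P, s) = 27 - 18*P - 18*s (S(P, s) = 27 - 9*(0 + 2)*(s + P) = 27 - 18*(P + s) = 27 - 9*(2*P + 2*s) = 27 + (-18*P - 18*s) = 27 - 18*P - 18*s)
m(y) = y + 2*y*(-32 + y) (m(y) = y + (2*y)*(-32 + y) = y + 2*y*(-32 + y))
1546 + m(S(8, W(0))) = 1546 + (27 - 18*8 - 18*(-1))*(-63 + 2*(27 - 18*8 - 18*(-1))) = 1546 + (27 - 144 + 18)*(-63 + 2*(27 - 144 + 18)) = 1546 - 99*(-63 + 2*(-99)) = 1546 - 99*(-63 - 198) = 1546 - 99*(-261) = 1546 + 25839 = 27385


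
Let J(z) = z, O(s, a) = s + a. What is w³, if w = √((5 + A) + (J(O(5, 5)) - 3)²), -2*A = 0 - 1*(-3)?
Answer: 105*√210/4 ≈ 380.40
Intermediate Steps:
O(s, a) = a + s
A = -3/2 (A = -(0 - 1*(-3))/2 = -(0 + 3)/2 = -½*3 = -3/2 ≈ -1.5000)
w = √210/2 (w = √((5 - 3/2) + ((5 + 5) - 3)²) = √(7/2 + (10 - 3)²) = √(7/2 + 7²) = √(7/2 + 49) = √(105/2) = √210/2 ≈ 7.2457)
w³ = (√210/2)³ = 105*√210/4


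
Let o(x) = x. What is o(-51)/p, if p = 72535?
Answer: -51/72535 ≈ -0.00070311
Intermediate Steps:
o(-51)/p = -51/72535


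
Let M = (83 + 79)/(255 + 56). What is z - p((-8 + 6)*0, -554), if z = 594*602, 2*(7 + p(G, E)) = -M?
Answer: 111212126/311 ≈ 3.5760e+5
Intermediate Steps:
M = 162/311 ≈ 0.52090
p(G, E) = -2258/311 (p(G, E) = -7 + (-1*162/311)/2 = -7 + (1/2)*(-162/311) = -7 - 81/311 = -2258/311)
z = 357588
z - p((-8 + 6)*0, -554) = 357588 - 1*(-2258/311) = 357588 + 2258/311 = 111212126/311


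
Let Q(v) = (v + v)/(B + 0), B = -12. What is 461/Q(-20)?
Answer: 1383/10 ≈ 138.30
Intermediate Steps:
Q(v) = -v/6 (Q(v) = (v + v)/(-12 + 0) = (2*v)/(-12) = (2*v)*(-1/12) = -v/6)
461/Q(-20) = 461/((-1/6*(-20))) = 461/(10/3) = 461*(3/10) = 1383/10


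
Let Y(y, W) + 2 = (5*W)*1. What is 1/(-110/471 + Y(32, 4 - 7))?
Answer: -471/8117 ≈ -0.058026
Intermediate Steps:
Y(y, W) = -2 + 5*W (Y(y, W) = -2 + (5*W)*1 = -2 + 5*W)
1/(-110/471 + Y(32, 4 - 7)) = 1/(-110/471 + (-2 + 5*(4 - 7))) = 1/(-110*1/471 + (-2 + 5*(-3))) = 1/(-110/471 + (-2 - 15)) = 1/(-110/471 - 17) = 1/(-8117/471) = -471/8117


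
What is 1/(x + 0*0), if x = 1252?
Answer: 1/1252 ≈ 0.00079872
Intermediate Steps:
1/(x + 0*0) = 1/(1252 + 0*0) = 1/(1252 + 0) = 1/1252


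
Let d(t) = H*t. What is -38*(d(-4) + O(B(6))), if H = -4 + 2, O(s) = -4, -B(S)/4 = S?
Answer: -152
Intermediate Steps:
B(S) = -4*S
H = -2
d(t) = -2*t
-38*(d(-4) + O(B(6))) = -38*(-2*(-4) - 4) = -38*(8 - 4) = -38*4 = -152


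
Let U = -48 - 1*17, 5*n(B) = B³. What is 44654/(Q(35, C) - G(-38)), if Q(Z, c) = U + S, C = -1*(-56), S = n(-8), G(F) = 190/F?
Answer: -111635/406 ≈ -274.96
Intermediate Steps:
n(B) = B³/5
U = -65 (U = -48 - 17 = -65)
S = -512/5 (S = (⅕)*(-8)³ = (⅕)*(-512) = -512/5 ≈ -102.40)
C = 56
Q(Z, c) = -837/5 (Q(Z, c) = -65 - 512/5 = -837/5)
44654/(Q(35, C) - G(-38)) = 44654/(-837/5 - 190/(-38)) = 44654/(-837/5 - 190*(-1)/38) = 44654/(-837/5 - 1*(-5)) = 44654/(-837/5 + 5) = 44654/(-812/5) = 44654*(-5/812) = -111635/406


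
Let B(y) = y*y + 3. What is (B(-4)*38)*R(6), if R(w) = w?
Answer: 4332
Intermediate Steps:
B(y) = 3 + y² (B(y) = y² + 3 = 3 + y²)
(B(-4)*38)*R(6) = ((3 + (-4)²)*38)*6 = ((3 + 16)*38)*6 = (19*38)*6 = 722*6 = 4332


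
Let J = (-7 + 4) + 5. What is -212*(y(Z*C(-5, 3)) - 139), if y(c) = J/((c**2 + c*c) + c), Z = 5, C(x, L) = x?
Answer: 36097876/1225 ≈ 29468.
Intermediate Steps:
J = 2 (J = -3 + 5 = 2)
y(c) = 2/(c + 2*c**2) (y(c) = 2/((c**2 + c*c) + c) = 2/((c**2 + c**2) + c) = 2/(2*c**2 + c) = 2/(c + 2*c**2))
-212*(y(Z*C(-5, 3)) - 139) = -212*(2/(((5*(-5)))*(1 + 2*(5*(-5)))) - 139) = -212*(2/(-25*(1 + 2*(-25))) - 139) = -212*(2*(-1/25)/(1 - 50) - 139) = -212*(2*(-1/25)/(-49) - 139) = -212*(2*(-1/25)*(-1/49) - 139) = -212*(2/1225 - 139) = -212*(-170273/1225) = 36097876/1225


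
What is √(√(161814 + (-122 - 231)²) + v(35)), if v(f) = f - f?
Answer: 286423^(¼) ≈ 23.134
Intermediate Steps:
v(f) = 0
√(√(161814 + (-122 - 231)²) + v(35)) = √(√(161814 + (-122 - 231)²) + 0) = √(√(161814 + (-353)²) + 0) = √(√(161814 + 124609) + 0) = √(√286423 + 0) = √(√286423) = 286423^(¼)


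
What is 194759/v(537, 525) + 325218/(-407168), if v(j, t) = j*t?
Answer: -6193726069/57395419200 ≈ -0.10791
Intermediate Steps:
194759/v(537, 525) + 325218/(-407168) = 194759/((537*525)) + 325218/(-407168) = 194759/281925 + 325218*(-1/407168) = 194759*(1/281925) - 162609/203584 = 194759/281925 - 162609/203584 = -6193726069/57395419200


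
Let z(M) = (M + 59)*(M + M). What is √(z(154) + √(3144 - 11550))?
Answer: √(65604 + 3*I*√934) ≈ 256.13 + 0.179*I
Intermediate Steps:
z(M) = 2*M*(59 + M) (z(M) = (59 + M)*(2*M) = 2*M*(59 + M))
√(z(154) + √(3144 - 11550)) = √(2*154*(59 + 154) + √(3144 - 11550)) = √(2*154*213 + √(-8406)) = √(65604 + 3*I*√934)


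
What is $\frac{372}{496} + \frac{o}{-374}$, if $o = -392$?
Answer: $\frac{1345}{748} \approx 1.7981$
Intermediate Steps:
$\frac{372}{496} + \frac{o}{-374} = \frac{372}{496} - \frac{392}{-374} = 372 \cdot \frac{1}{496} - - \frac{196}{187} = \frac{3}{4} + \frac{196}{187} = \frac{1345}{748}$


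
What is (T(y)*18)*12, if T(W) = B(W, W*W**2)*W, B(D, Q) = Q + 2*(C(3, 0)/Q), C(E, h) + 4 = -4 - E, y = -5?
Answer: 3370248/25 ≈ 1.3481e+5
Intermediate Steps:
C(E, h) = -8 - E (C(E, h) = -4 + (-4 - E) = -8 - E)
B(D, Q) = Q - 22/Q (B(D, Q) = Q + 2*((-8 - 1*3)/Q) = Q + 2*((-8 - 3)/Q) = Q + 2*(-11/Q) = Q - 22/Q)
T(W) = W*(W**3 - 22/W**3) (T(W) = (W*W**2 - 22/W**3)*W = (W**3 - 22/W**3)*W = W*(W**3 - 22/W**3))
(T(y)*18)*12 = (((-22 + (-5)**6)/(-5)**2)*18)*12 = (((-22 + 15625)/25)*18)*12 = (((1/25)*15603)*18)*12 = ((15603/25)*18)*12 = (280854/25)*12 = 3370248/25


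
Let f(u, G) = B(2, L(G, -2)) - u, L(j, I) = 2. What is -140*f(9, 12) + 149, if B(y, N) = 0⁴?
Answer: 1409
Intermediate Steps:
B(y, N) = 0
f(u, G) = -u (f(u, G) = 0 - u = -u)
-140*f(9, 12) + 149 = -(-140)*9 + 149 = -140*(-9) + 149 = 1260 + 149 = 1409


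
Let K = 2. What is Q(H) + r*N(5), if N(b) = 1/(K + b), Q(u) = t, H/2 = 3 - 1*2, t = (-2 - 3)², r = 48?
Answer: 223/7 ≈ 31.857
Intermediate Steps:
t = 25 (t = (-5)² = 25)
H = 2 (H = 2*(3 - 1*2) = 2*(3 - 2) = 2*1 = 2)
Q(u) = 25
N(b) = 1/(2 + b)
Q(H) + r*N(5) = 25 + 48/(2 + 5) = 25 + 48/7 = 223/7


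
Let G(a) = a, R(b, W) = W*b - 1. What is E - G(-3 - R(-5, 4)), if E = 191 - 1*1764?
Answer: -1591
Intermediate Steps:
R(b, W) = -1 + W*b
E = -1573 (E = 191 - 1764 = -1573)
E - G(-3 - R(-5, 4)) = -1573 - (-3 - (-1 + 4*(-5))) = -1573 - (-3 - (-1 - 20)) = -1573 - (-3 - 1*(-21)) = -1573 - (-3 + 21) = -1573 - 1*18 = -1573 - 18 = -1591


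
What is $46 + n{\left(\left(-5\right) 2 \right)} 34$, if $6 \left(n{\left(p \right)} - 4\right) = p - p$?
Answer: $182$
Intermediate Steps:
$n{\left(p \right)} = 4$ ($n{\left(p \right)} = 4 + \frac{p - p}{6} = 4 + \frac{1}{6} \cdot 0 = 4 + 0 = 4$)
$46 + n{\left(\left(-5\right) 2 \right)} 34 = 46 + 4 \cdot 34 = 46 + 136 = 182$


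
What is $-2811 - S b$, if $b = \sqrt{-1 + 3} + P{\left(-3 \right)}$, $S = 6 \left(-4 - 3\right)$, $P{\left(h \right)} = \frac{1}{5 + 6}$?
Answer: $- \frac{30879}{11} + 42 \sqrt{2} \approx -2747.8$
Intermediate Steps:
$P{\left(h \right)} = \frac{1}{11}$
$S = -42$ ($S = 6 \left(-7\right) = -42$)
$b = \frac{1}{11} + \sqrt{2}$ ($b = \sqrt{-1 + 3} + \frac{1}{11} = \sqrt{2} + \frac{1}{11} = \frac{1}{11} + \sqrt{2} \approx 1.5051$)
$-2811 - S b = -2811 - - 42 \left(\frac{1}{11} + \sqrt{2}\right) = -2811 - \left(- \frac{42}{11} - 42 \sqrt{2}\right) = -2811 + \left(\frac{42}{11} + 42 \sqrt{2}\right) = - \frac{30879}{11} + 42 \sqrt{2}$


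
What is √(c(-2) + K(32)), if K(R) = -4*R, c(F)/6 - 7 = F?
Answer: 7*I*√2 ≈ 9.8995*I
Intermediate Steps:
c(F) = 42 + 6*F
√(c(-2) + K(32)) = √((42 + 6*(-2)) - 4*32) = √((42 - 12) - 128) = √(30 - 128) = √(-98) = 7*I*√2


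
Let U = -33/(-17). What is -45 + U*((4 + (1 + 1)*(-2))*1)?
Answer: -45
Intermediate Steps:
U = 33/17 (U = -33*(-1/17) = 33/17 ≈ 1.9412)
-45 + U*((4 + (1 + 1)*(-2))*1) = -45 + 33*((4 + (1 + 1)*(-2))*1)/17 = -45 + 33*((4 + 2*(-2))*1)/17 = -45 + 33*((4 - 4)*1)/17 = -45 + 33*(0*1)/17 = -45 + (33/17)*0 = -45 + 0 = -45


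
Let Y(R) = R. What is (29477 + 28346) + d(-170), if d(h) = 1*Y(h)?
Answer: 57653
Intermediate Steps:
d(h) = h (d(h) = 1*h = h)
(29477 + 28346) + d(-170) = (29477 + 28346) - 170 = 57823 - 170 = 57653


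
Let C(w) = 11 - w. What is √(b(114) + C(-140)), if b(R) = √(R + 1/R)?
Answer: √(1962396 + 114*√1481658)/114 ≈ 12.715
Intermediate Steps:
√(b(114) + C(-140)) = √(√(114 + 1/114) + (11 - 1*(-140))) = √(√(114 + 1/114) + (11 + 140)) = √(√(12997/114) + 151) = √(√1481658/114 + 151) = √(151 + √1481658/114)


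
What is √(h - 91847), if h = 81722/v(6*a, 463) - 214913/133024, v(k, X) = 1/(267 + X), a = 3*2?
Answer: √65876832674860486/33256 ≈ 7717.9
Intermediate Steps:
a = 6
h = 7935820534527/133024 (h = 81722/(1/(267 + 463)) - 214913/133024 = 81722/(1/730) - 214913*1/133024 = 81722/(1/730) - 214913/133024 = 81722*730 - 214913/133024 = 59657060 - 214913/133024 = 7935820534527/133024 ≈ 5.9657e+7)
√(h - 91847) = √(7935820534527/133024 - 91847) = √(7923602679199/133024) = √65876832674860486/33256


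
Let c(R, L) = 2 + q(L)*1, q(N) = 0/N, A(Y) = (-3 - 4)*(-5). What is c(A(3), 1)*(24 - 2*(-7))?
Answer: 76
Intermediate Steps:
A(Y) = 35 (A(Y) = -7*(-5) = 35)
q(N) = 0
c(R, L) = 2 (c(R, L) = 2 + 0*1 = 2 + 0 = 2)
c(A(3), 1)*(24 - 2*(-7)) = 2*(24 - 2*(-7)) = 2*(24 + 14) = 2*38 = 76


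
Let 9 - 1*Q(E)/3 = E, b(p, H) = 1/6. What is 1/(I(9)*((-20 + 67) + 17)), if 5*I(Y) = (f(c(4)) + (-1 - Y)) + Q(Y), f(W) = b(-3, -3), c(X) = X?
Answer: -15/1888 ≈ -0.0079449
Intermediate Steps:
b(p, H) = ⅙
f(W) = ⅙
Q(E) = 27 - 3*E
I(Y) = 157/30 - 4*Y/5 (I(Y) = ((⅙ + (-1 - Y)) + (27 - 3*Y))/5 = ((-⅚ - Y) + (27 - 3*Y))/5 = (157/6 - 4*Y)/5 = 157/30 - 4*Y/5)
1/(I(9)*((-20 + 67) + 17)) = 1/((157/30 - ⅘*9)*((-20 + 67) + 17)) = 1/((157/30 - 36/5)*(47 + 17)) = 1/(-59/30*64) = 1/(-1888/15) = -15/1888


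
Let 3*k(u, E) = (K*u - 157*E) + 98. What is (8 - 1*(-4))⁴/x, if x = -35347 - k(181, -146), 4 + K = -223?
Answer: -31104/43987 ≈ -0.70712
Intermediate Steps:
K = -227 (K = -4 - 223 = -227)
k(u, E) = 98/3 - 227*u/3 - 157*E/3 (k(u, E) = ((-227*u - 157*E) + 98)/3 = (98 - 227*u - 157*E)/3 = 98/3 - 227*u/3 - 157*E/3)
x = -87974/3 (x = -35347 - (98/3 - 227/3*181 - 157/3*(-146)) = -35347 - (98/3 - 41087/3 + 22922/3) = -35347 - 1*(-18067/3) = -35347 + 18067/3 = -87974/3 ≈ -29325.)
(8 - 1*(-4))⁴/x = (8 - 1*(-4))⁴/(-87974/3) = (8 + 4)⁴*(-3/87974) = 12⁴*(-3/87974) = 20736*(-3/87974) = -31104/43987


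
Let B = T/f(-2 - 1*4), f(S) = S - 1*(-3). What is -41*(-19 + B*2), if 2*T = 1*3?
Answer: 820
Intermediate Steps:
T = 3/2 (T = (1*3)/2 = (½)*3 = 3/2 ≈ 1.5000)
f(S) = 3 + S (f(S) = S + 3 = 3 + S)
B = -½ (B = 3/(2*(3 + (-2 - 1*4))) = 3/(2*(3 + (-2 - 4))) = 3/(2*(3 - 6)) = (3/2)/(-3) = (3/2)*(-⅓) = -½ ≈ -0.50000)
-41*(-19 + B*2) = -41*(-19 - ½*2) = -41*(-19 - 1) = -41*(-20) = 820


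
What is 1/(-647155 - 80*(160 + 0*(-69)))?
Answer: -1/659955 ≈ -1.5153e-6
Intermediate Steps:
1/(-647155 - 80*(160 + 0*(-69))) = 1/(-647155 - 80*(160 + 0)) = 1/(-647155 - 80*160) = 1/(-647155 - 12800) = 1/(-659955) = -1/659955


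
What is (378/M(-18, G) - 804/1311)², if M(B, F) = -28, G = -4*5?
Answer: 152152225/763876 ≈ 199.18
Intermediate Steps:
G = -20
(378/M(-18, G) - 804/1311)² = (378/(-28) - 804/1311)² = (378*(-1/28) - 804*1/1311)² = (-27/2 - 268/437)² = (-12335/874)² = 152152225/763876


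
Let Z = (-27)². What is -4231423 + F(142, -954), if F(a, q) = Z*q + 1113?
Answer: -4925776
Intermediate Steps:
Z = 729
F(a, q) = 1113 + 729*q (F(a, q) = 729*q + 1113 = 1113 + 729*q)
-4231423 + F(142, -954) = -4231423 + (1113 + 729*(-954)) = -4231423 + (1113 - 695466) = -4231423 - 694353 = -4925776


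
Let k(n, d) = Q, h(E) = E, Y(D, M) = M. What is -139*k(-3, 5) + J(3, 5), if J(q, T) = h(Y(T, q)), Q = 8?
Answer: -1109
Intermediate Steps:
k(n, d) = 8
J(q, T) = q
-139*k(-3, 5) + J(3, 5) = -139*8 + 3 = -1112 + 3 = -1109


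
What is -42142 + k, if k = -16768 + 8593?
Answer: -50317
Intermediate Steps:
k = -8175
-42142 + k = -42142 - 8175 = -50317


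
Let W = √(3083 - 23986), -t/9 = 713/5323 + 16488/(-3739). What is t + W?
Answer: 765897453/19902697 + I*√20903 ≈ 38.482 + 144.58*I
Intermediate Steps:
t = 765897453/19902697 (t = -9*(713/5323 + 16488/(-3739)) = -9*(713*(1/5323) + 16488*(-1/3739)) = -9*(713/5323 - 16488/3739) = -9*(-85099717/19902697) = 765897453/19902697 ≈ 38.482)
W = I*√20903 (W = √(-20903) = I*√20903 ≈ 144.58*I)
t + W = 765897453/19902697 + I*√20903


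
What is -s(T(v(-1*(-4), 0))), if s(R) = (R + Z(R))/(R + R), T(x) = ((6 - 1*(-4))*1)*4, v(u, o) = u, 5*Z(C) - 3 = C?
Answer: -243/400 ≈ -0.60750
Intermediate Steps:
Z(C) = 3/5 + C/5
T(x) = 40 (T(x) = ((6 + 4)*1)*4 = (10*1)*4 = 10*4 = 40)
s(R) = (3/5 + 6*R/5)/(2*R) (s(R) = (R + (3/5 + R/5))/(R + R) = (3/5 + 6*R/5)/((2*R)) = (3/5 + 6*R/5)*(1/(2*R)) = (3/5 + 6*R/5)/(2*R))
-s(T(v(-1*(-4), 0))) = -3*(1 + 2*40)/(10*40) = -3*(1 + 80)/(10*40) = -3*81/(10*40) = -1*243/400 = -243/400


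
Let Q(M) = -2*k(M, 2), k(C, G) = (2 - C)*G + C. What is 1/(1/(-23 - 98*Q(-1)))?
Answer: 957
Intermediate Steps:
k(C, G) = C + G*(2 - C) (k(C, G) = G*(2 - C) + C = C + G*(2 - C))
Q(M) = -8 + 2*M (Q(M) = -2*(M + 2*2 - 1*M*2) = -2*(M + 4 - 2*M) = -2*(4 - M) = -8 + 2*M)
1/(1/(-23 - 98*Q(-1))) = 1/(1/(-23 - 98*(-8 + 2*(-1)))) = 1/(1/(-23 - 98*(-8 - 2))) = 1/(1/(-23 - 98*(-10))) = 1/(1/(-23 + 980)) = 1/(1/957) = 957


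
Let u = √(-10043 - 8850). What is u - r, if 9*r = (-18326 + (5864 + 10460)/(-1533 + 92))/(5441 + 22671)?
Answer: 19065/263048 + I*√18893 ≈ 0.072477 + 137.45*I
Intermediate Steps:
u = I*√18893 (u = √(-18893) = I*√18893 ≈ 137.45*I)
r = -19065/263048 (r = ((-18326 + (5864 + 10460)/(-1533 + 92))/(5441 + 22671))/9 = ((-18326 + 16324/(-1441))/28112)/9 = ((-18326 + 16324*(-1/1441))*(1/28112))/9 = ((-18326 - 1484/131)*(1/28112))/9 = (-2402190/131*1/28112)/9 = (⅑)*(-171585/263048) = -19065/263048 ≈ -0.072477)
u - r = I*√18893 - 1*(-19065/263048) = I*√18893 + 19065/263048 = 19065/263048 + I*√18893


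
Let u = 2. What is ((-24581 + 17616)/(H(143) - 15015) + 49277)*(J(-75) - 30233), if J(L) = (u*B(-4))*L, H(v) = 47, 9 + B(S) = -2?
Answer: -21082394941883/14968 ≈ -1.4085e+9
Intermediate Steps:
B(S) = -11 (B(S) = -9 - 2 = -11)
J(L) = -22*L (J(L) = (2*(-11))*L = -22*L)
((-24581 + 17616)/(H(143) - 15015) + 49277)*(J(-75) - 30233) = ((-24581 + 17616)/(47 - 15015) + 49277)*(-22*(-75) - 30233) = (-6965/(-14968) + 49277)*(1650 - 30233) = (-6965*(-1/14968) + 49277)*(-28583) = (6965/14968 + 49277)*(-28583) = (737585101/14968)*(-28583) = -21082394941883/14968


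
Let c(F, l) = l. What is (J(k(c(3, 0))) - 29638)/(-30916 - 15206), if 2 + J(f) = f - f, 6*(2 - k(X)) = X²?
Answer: 4940/7687 ≈ 0.64264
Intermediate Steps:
k(X) = 2 - X²/6
J(f) = -2 (J(f) = -2 + (f - f) = -2 + 0 = -2)
(J(k(c(3, 0))) - 29638)/(-30916 - 15206) = (-2 - 29638)/(-30916 - 15206) = -29640/(-46122) = -29640*(-1/46122) = 4940/7687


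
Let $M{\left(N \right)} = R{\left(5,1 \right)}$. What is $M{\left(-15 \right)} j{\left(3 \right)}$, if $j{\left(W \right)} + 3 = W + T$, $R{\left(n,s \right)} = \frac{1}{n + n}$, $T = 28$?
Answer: $\frac{14}{5} \approx 2.8$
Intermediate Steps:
$R{\left(n,s \right)} = \frac{1}{2 n}$
$M{\left(N \right)} = \frac{1}{10}$ ($M{\left(N \right)} = \frac{1}{2 \cdot 5} = \frac{1}{2} \cdot \frac{1}{5} = \frac{1}{10}$)
$j{\left(W \right)} = 25 + W$ ($j{\left(W \right)} = -3 + \left(W + 28\right) = -3 + \left(28 + W\right) = 25 + W$)
$M{\left(-15 \right)} j{\left(3 \right)} = \frac{25 + 3}{10} = \frac{1}{10} \cdot 28 = \frac{14}{5}$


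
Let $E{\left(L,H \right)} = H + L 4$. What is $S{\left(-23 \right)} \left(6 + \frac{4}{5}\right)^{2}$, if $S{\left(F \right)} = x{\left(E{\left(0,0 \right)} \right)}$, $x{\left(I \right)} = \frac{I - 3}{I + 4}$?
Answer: $- \frac{867}{25} \approx -34.68$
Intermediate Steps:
$E{\left(L,H \right)} = H + 4 L$
$x{\left(I \right)} = \frac{-3 + I}{4 + I}$
$S{\left(F \right)} = - \frac{3}{4}$ ($S{\left(F \right)} = \frac{-3 + \left(0 + 4 \cdot 0\right)}{4 + \left(0 + 4 \cdot 0\right)} = \frac{-3 + \left(0 + 0\right)}{4 + \left(0 + 0\right)} = \frac{-3 + 0}{4 + 0} = \frac{1}{4} \left(-3\right) = - \frac{3}{4}$)
$S{\left(-23 \right)} \left(6 + \frac{4}{5}\right)^{2} = - \frac{3 \left(6 + \frac{4}{5}\right)^{2}}{4} = - \frac{3 \left(\frac{34}{5}\right)^{2}}{4} = \left(- \frac{3}{4}\right) \frac{1156}{25} = - \frac{867}{25}$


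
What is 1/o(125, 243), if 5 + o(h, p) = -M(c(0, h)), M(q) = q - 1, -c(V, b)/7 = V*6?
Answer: -¼ ≈ -0.25000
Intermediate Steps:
c(V, b) = -42*V (c(V, b) = -7*V*6 = -42*V)
M(q) = -1 + q
o(h, p) = -4 (o(h, p) = -5 - (-1 - 42*0) = -5 - (-1 + 0) = -5 - 1*(-1) = -5 + 1 = -4)
1/o(125, 243) = 1/(-4) = -¼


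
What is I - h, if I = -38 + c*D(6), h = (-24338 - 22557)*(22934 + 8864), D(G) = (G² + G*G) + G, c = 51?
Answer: 1491171150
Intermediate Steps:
D(G) = G + 2*G² (D(G) = (G² + G²) + G = 2*G² + G = G + 2*G²)
h = -1491167210 (h = -46895*31798 = -1491167210)
I = 3940 (I = -38 + 51*(6*(1 + 2*6)) = -38 + 51*(6*(1 + 12)) = -38 + 51*(6*13) = -38 + 51*78 = -38 + 3978 = 3940)
I - h = 3940 - 1*(-1491167210) = 3940 + 1491167210 = 1491171150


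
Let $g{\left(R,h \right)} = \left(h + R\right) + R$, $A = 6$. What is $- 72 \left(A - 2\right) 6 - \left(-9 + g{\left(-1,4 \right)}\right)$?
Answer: $-1721$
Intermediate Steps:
$g{\left(R,h \right)} = h + 2 R$ ($g{\left(R,h \right)} = \left(R + h\right) + R = h + 2 R$)
$- 72 \left(A - 2\right) 6 - \left(-9 + g{\left(-1,4 \right)}\right) = - 72 \left(6 - 2\right) 6 + \left(9 - \left(4 + 2 \left(-1\right)\right)\right) = - 72 \cdot 4 \cdot 6 + \left(9 - \left(4 - 2\right)\right) = \left(-72\right) 24 + \left(9 - 2\right) = -1728 + \left(9 - 2\right) = -1728 + 7 = -1721$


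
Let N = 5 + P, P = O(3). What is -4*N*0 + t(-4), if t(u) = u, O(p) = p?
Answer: -4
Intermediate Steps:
P = 3
N = 8 (N = 5 + 3 = 8)
-4*N*0 + t(-4) = -4*8*0 - 4 = -32*0 - 4 = 0 - 4 = -4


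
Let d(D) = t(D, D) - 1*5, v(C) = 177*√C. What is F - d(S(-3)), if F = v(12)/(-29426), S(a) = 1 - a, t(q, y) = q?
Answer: 1 - 177*√3/14713 ≈ 0.97916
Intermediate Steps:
F = -177*√3/14713 (F = (177*√12)/(-29426) = (177*(2*√3))*(-1/29426) = (354*√3)*(-1/29426) = -177*√3/14713 ≈ -0.020837)
d(D) = -5 + D (d(D) = D - 1*5 = D - 5 = -5 + D)
F - d(S(-3)) = -177*√3/14713 - (-5 + (1 - 1*(-3))) = -177*√3/14713 - (-5 + (1 + 3)) = -177*√3/14713 - (-5 + 4) = -177*√3/14713 - 1*(-1) = -177*√3/14713 + 1 = 1 - 177*√3/14713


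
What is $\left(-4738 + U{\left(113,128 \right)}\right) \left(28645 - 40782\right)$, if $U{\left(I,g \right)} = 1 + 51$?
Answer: $56873982$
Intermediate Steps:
$U{\left(I,g \right)} = 52$
$\left(-4738 + U{\left(113,128 \right)}\right) \left(28645 - 40782\right) = \left(-4738 + 52\right) \left(28645 - 40782\right) = \left(-4686\right) \left(-12137\right) = 56873982$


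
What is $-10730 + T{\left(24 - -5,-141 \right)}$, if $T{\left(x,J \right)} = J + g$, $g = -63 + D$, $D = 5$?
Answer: $-10929$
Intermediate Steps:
$g = -58$ ($g = -63 + 5 = -58$)
$T{\left(x,J \right)} = -58 + J$ ($T{\left(x,J \right)} = J - 58 = -58 + J$)
$-10730 + T{\left(24 - -5,-141 \right)} = -10730 - 199 = -10929$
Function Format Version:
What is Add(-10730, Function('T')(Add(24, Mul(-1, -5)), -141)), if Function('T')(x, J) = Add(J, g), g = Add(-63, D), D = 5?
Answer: -10929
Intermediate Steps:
g = -58 (g = Add(-63, 5) = -58)
Function('T')(x, J) = Add(-58, J) (Function('T')(x, J) = Add(J, -58) = Add(-58, J))
Add(-10730, Function('T')(Add(24, Mul(-1, -5)), -141)) = Add(-10730, Add(-58, -141)) = Add(-10730, -199) = -10929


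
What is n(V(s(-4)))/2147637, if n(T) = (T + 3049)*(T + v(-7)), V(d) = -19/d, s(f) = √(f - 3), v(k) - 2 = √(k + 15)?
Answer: 42325/15033459 + 6098*√2/2147637 + 38*I*√14/15033459 + 19323*I*√7/5011153 ≈ 0.0068309 + 0.010211*I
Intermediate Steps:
v(k) = 2 + √(15 + k) (v(k) = 2 + √(k + 15) = 2 + √(15 + k))
s(f) = √(-3 + f)
n(T) = (3049 + T)*(2 + T + 2*√2) (n(T) = (T + 3049)*(T + (2 + √(15 - 7))) = (3049 + T)*(T + (2 + √8)) = (3049 + T)*(T + (2 + 2*√2)) = (3049 + T)*(2 + T + 2*√2))
n(V(s(-4)))/2147637 = (6098 + (-19/√(-3 - 4))² + 3051*(-19/√(-3 - 4)) + 6098*√2 + 2*(-19/√(-3 - 4))*√2)/2147637 = (6098 + (-19*(-I*√7/7))² + 3051*(-19*(-I*√7/7)) + 6098*√2 + 2*(-19*(-I*√7/7))*√2)*(1/2147637) = (6098 + (-(-19)*I*√7/7)² + 3051*(-(-19)*I*√7/7) + 6098*√2 + 2*(-(-19)*I*√7/7)*√2)*(1/2147637) = (6098 + (19*I*√7/7)² + 3051*(19*I*√7/7) + 6098*√2 + 2*(19*I*√7/7)*√2)*(1/2147637) = (6098 - 361/7 + 57969*I*√7/7 + 6098*√2 + 38*I*√14/7)*(1/2147637) = (42325/7 + 6098*√2 + 38*I*√14/7 + 57969*I*√7/7)*(1/2147637) = 42325/15033459 + 6098*√2/2147637 + 38*I*√14/15033459 + 19323*I*√7/5011153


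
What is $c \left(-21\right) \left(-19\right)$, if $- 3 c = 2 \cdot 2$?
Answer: $-532$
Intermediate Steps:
$c = - \frac{4}{3}$ ($c = - \frac{2 \cdot 2}{3} = \left(- \frac{1}{3}\right) 4 = - \frac{4}{3} \approx -1.3333$)
$c \left(-21\right) \left(-19\right) = \left(- \frac{4}{3}\right) \left(-21\right) \left(-19\right) = 28 \left(-19\right) = -532$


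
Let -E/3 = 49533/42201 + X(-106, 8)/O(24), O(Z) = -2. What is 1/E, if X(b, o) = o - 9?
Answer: -9378/47089 ≈ -0.19915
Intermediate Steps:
X(b, o) = -9 + o
E = -47089/9378 (E = -3*(49533/42201 + (-9 + 8)/(-2)) = -3*(49533*(1/42201) - 1*(-½)) = -3*(16511/14067 + ½) = -3*47089/28134 = -47089/9378 ≈ -5.0212)
1/E = 1/(-47089/9378) = -9378/47089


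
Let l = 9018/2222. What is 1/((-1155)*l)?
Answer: -101/473445 ≈ -0.00021333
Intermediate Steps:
l = 4509/1111 (l = 9018*(1/2222) = 4509/1111 ≈ 4.0585)
1/((-1155)*l) = 1/((-1155)*(4509/1111)) = -1/1155*1111/4509 = -101/473445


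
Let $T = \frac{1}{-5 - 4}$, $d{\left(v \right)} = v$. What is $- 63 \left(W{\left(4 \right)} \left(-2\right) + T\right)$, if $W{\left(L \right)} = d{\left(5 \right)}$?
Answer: $637$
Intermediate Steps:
$T = - \frac{1}{9}$ ($T = \frac{1}{-9} = - \frac{1}{9} \approx -0.11111$)
$W{\left(L \right)} = 5$
$- 63 \left(W{\left(4 \right)} \left(-2\right) + T\right) = - 63 \left(5 \left(-2\right) - \frac{1}{9}\right) = - 63 \left(-10 - \frac{1}{9}\right) = \left(-63\right) \left(- \frac{91}{9}\right) = 637$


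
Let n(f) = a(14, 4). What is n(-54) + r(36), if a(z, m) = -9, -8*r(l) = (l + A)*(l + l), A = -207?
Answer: 1530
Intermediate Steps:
r(l) = -l*(-207 + l)/4 (r(l) = -(l - 207)*(l + l)/8 = -(-207 + l)*2*l/8 = -l*(-207 + l)/4)
n(f) = -9
n(-54) + r(36) = -9 + (¼)*36*(207 - 1*36) = -9 + (¼)*36*(207 - 36) = -9 + (¼)*36*171 = -9 + 1539 = 1530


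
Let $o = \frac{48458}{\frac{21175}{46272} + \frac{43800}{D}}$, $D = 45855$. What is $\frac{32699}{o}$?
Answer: $\frac{726085709365}{761617099648} \approx 0.95335$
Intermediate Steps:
$o = \frac{761617099648}{22205135}$ ($o = \frac{48458}{\frac{21175}{46272} + \frac{43800}{45855}} = \frac{48458}{21175 \cdot \frac{1}{46272} + 43800 \cdot \frac{1}{45855}} = \frac{48458}{\frac{21175}{46272} + \frac{2920}{3057}} = \frac{48458}{\frac{22205135}{15717056}} = 48458 \cdot \frac{15717056}{22205135} = \frac{761617099648}{22205135} \approx 34299.0$)
$\frac{32699}{o} = \frac{32699}{\frac{761617099648}{22205135}} = 32699 \cdot \frac{22205135}{761617099648} = \frac{726085709365}{761617099648}$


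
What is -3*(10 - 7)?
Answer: -9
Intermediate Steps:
-3*(10 - 7) = -3*3 = -9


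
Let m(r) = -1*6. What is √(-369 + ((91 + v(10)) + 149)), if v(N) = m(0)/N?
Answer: 18*I*√10/5 ≈ 11.384*I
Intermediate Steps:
m(r) = -6
v(N) = -6/N
√(-369 + ((91 + v(10)) + 149)) = √(-369 + ((91 - 6/10) + 149)) = √(-369 + ((91 - 6*⅒) + 149)) = √(-369 + ((91 - ⅗) + 149)) = √(-369 + (452/5 + 149)) = √(-369 + 1197/5) = √(-648/5) = 18*I*√10/5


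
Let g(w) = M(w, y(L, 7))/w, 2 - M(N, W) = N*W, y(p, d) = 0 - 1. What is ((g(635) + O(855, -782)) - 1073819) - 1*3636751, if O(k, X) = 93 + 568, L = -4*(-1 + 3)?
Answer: -2990791578/635 ≈ -4.7099e+6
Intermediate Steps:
L = -8 (L = -4*2 = -8)
y(p, d) = -1
O(k, X) = 661
M(N, W) = 2 - N*W
g(w) = (2 + w)/w (g(w) = (2 - 1*w*(-1))/w = (2 + w)/w)
((g(635) + O(855, -782)) - 1073819) - 1*3636751 = (((2 + 635)/635 + 661) - 1073819) - 1*3636751 = (((1/635)*637 + 661) - 1073819) - 3636751 = ((637/635 + 661) - 1073819) - 3636751 = (420372/635 - 1073819) - 3636751 = -681454693/635 - 3636751 = -2990791578/635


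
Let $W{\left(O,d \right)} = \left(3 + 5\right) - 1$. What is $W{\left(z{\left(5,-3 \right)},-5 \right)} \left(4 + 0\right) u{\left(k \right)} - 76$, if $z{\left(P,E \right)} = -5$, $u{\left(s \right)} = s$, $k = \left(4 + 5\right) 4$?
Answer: $932$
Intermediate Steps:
$k = 36$ ($k = 9 \cdot 4 = 36$)
$W{\left(O,d \right)} = 7$ ($W{\left(O,d \right)} = 8 - 1 = 7$)
$W{\left(z{\left(5,-3 \right)},-5 \right)} \left(4 + 0\right) u{\left(k \right)} - 76 = 7 \left(4 + 0\right) 36 - 76 = 7 \cdot 4 \cdot 36 - 76 = 7 \cdot 144 - 76 = 1008 - 76 = 932$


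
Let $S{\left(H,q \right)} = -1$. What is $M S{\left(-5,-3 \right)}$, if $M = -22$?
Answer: $22$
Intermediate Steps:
$M S{\left(-5,-3 \right)} = \left(-22\right) \left(-1\right) = 22$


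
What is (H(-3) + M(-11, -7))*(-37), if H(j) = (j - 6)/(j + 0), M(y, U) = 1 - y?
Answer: -555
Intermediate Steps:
H(j) = (-6 + j)/j
(H(-3) + M(-11, -7))*(-37) = ((-6 - 3)/(-3) + (1 - 1*(-11)))*(-37) = (-⅓*(-9) + (1 + 11))*(-37) = (3 + 12)*(-37) = 15*(-37) = -555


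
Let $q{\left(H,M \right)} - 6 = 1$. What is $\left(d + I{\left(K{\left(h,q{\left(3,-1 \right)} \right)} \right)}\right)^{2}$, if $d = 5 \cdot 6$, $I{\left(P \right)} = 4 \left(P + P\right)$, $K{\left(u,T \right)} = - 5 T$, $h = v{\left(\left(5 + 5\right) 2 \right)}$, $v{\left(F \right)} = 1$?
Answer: $62500$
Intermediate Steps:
$q{\left(H,M \right)} = 7$ ($q{\left(H,M \right)} = 6 + 1 = 7$)
$h = 1$
$I{\left(P \right)} = 8 P$ ($I{\left(P \right)} = 4 \cdot 2 P = 8 P$)
$d = 30$
$\left(d + I{\left(K{\left(h,q{\left(3,-1 \right)} \right)} \right)}\right)^{2} = \left(30 + 8 \left(\left(-5\right) 7\right)\right)^{2} = \left(30 + 8 \left(-35\right)\right)^{2} = \left(30 - 280\right)^{2} = \left(-250\right)^{2} = 62500$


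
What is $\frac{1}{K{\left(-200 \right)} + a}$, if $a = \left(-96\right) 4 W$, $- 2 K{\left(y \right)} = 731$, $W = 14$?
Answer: $- \frac{2}{11483} \approx -0.00017417$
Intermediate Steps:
$K{\left(y \right)} = - \frac{731}{2}$ ($K{\left(y \right)} = \left(- \frac{1}{2}\right) 731 = - \frac{731}{2}$)
$a = -5376$ ($a = \left(-96\right) 4 \cdot 14 = \left(-384\right) 14 = -5376$)
$\frac{1}{K{\left(-200 \right)} + a} = \frac{1}{- \frac{731}{2} - 5376} = \frac{1}{- \frac{11483}{2}} = - \frac{2}{11483}$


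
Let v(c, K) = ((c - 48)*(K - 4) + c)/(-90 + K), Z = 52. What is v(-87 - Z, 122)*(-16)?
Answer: 22205/2 ≈ 11103.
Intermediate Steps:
v(c, K) = (c + (-48 + c)*(-4 + K))/(-90 + K) (v(c, K) = ((-48 + c)*(-4 + K) + c)/(-90 + K) = (c + (-48 + c)*(-4 + K))/(-90 + K))
v(-87 - Z, 122)*(-16) = ((192 - 48*122 - 3*(-87 - 1*52) + 122*(-87 - 1*52))/(-90 + 122))*(-16) = ((192 - 5856 - 3*(-87 - 52) + 122*(-87 - 52))/32)*(-16) = ((192 - 5856 - 3*(-139) + 122*(-139))/32)*(-16) = ((192 - 5856 + 417 - 16958)/32)*(-16) = ((1/32)*(-22205))*(-16) = -22205/32*(-16) = 22205/2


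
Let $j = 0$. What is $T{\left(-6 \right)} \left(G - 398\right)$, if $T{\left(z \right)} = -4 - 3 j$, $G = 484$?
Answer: $-344$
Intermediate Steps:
$T{\left(z \right)} = -4$ ($T{\left(z \right)} = -4 - 0 = -4 + 0 = -4$)
$T{\left(-6 \right)} \left(G - 398\right) = - 4 \left(484 - 398\right) = \left(-4\right) 86 = -344$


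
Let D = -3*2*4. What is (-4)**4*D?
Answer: -6144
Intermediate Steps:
D = -24 (D = -6*4 = -24)
(-4)**4*D = (-4)**4*(-24) = 256*(-24) = -6144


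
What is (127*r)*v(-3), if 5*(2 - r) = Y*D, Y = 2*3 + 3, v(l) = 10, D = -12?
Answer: 29972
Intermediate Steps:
Y = 9 (Y = 6 + 3 = 9)
r = 118/5 (r = 2 - 9*(-12)/5 = 2 - 1/5*(-108) = 2 + 108/5 = 118/5 ≈ 23.600)
(127*r)*v(-3) = (127*(118/5))*10 = (14986/5)*10 = 29972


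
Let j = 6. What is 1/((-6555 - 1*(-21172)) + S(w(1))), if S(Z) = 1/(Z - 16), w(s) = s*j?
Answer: 10/146169 ≈ 6.8414e-5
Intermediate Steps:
w(s) = 6*s (w(s) = s*6 = 6*s)
S(Z) = 1/(-16 + Z)
1/((-6555 - 1*(-21172)) + S(w(1))) = 1/((-6555 - 1*(-21172)) + 1/(-16 + 6*1)) = 1/((-6555 + 21172) + 1/(-16 + 6)) = 1/(14617 + 1/(-10)) = 1/(14617 - ⅒) = 1/(146169/10) = 10/146169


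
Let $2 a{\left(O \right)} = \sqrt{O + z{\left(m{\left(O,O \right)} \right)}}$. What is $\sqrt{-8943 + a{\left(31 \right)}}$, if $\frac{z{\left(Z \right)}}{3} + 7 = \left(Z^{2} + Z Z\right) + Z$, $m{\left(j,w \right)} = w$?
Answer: $\frac{\sqrt{-35772 + 2 \sqrt{5869}}}{2} \approx 94.365 i$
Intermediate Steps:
$z{\left(Z \right)} = -21 + 3 Z + 6 Z^{2}$ ($z{\left(Z \right)} = -21 + 3 \left(\left(Z^{2} + Z Z\right) + Z\right) = -21 + 3 \left(\left(Z^{2} + Z^{2}\right) + Z\right) = -21 + 3 \left(2 Z^{2} + Z\right) = -21 + 3 \left(Z + 2 Z^{2}\right) = -21 + \left(3 Z + 6 Z^{2}\right) = -21 + 3 Z + 6 Z^{2}$)
$a{\left(O \right)} = \frac{\sqrt{-21 + 4 O + 6 O^{2}}}{2}$ ($a{\left(O \right)} = \frac{\sqrt{O + \left(-21 + 3 O + 6 O^{2}\right)}}{2} = \frac{\sqrt{-21 + 4 O + 6 O^{2}}}{2}$)
$\sqrt{-8943 + a{\left(31 \right)}} = \sqrt{-8943 + \frac{\sqrt{-21 + 4 \cdot 31 + 6 \cdot 31^{2}}}{2}} = \sqrt{-8943 + \frac{\sqrt{-21 + 124 + 6 \cdot 961}}{2}} = \sqrt{-8943 + \frac{\sqrt{-21 + 124 + 5766}}{2}} = \sqrt{-8943 + \frac{\sqrt{5869}}{2}}$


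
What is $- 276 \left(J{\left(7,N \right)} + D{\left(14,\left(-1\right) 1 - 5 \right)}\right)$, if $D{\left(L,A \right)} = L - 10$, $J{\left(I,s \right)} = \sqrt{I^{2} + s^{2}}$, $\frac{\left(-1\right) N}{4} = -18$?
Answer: $-1104 - 276 \sqrt{5233} \approx -21070.0$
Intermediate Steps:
$N = 72$ ($N = \left(-4\right) \left(-18\right) = 72$)
$D{\left(L,A \right)} = -10 + L$ ($D{\left(L,A \right)} = L - 10 = -10 + L$)
$- 276 \left(J{\left(7,N \right)} + D{\left(14,\left(-1\right) 1 - 5 \right)}\right) = - 276 \left(\sqrt{7^{2} + 72^{2}} + \left(-10 + 14\right)\right) = - 276 \left(\sqrt{49 + 5184} + 4\right) = - 276 \left(\sqrt{5233} + 4\right) = - 276 \left(4 + \sqrt{5233}\right) = -1104 - 276 \sqrt{5233}$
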